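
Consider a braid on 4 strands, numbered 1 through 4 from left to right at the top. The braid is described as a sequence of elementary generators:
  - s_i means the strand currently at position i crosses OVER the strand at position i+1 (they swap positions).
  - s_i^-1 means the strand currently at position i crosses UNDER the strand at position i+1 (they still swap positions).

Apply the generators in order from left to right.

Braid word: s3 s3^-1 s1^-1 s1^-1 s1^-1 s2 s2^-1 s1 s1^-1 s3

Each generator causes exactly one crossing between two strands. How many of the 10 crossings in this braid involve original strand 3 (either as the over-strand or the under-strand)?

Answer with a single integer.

Answer: 5

Derivation:
Gen 1: crossing 3x4. Involves strand 3? yes. Count so far: 1
Gen 2: crossing 4x3. Involves strand 3? yes. Count so far: 2
Gen 3: crossing 1x2. Involves strand 3? no. Count so far: 2
Gen 4: crossing 2x1. Involves strand 3? no. Count so far: 2
Gen 5: crossing 1x2. Involves strand 3? no. Count so far: 2
Gen 6: crossing 1x3. Involves strand 3? yes. Count so far: 3
Gen 7: crossing 3x1. Involves strand 3? yes. Count so far: 4
Gen 8: crossing 2x1. Involves strand 3? no. Count so far: 4
Gen 9: crossing 1x2. Involves strand 3? no. Count so far: 4
Gen 10: crossing 3x4. Involves strand 3? yes. Count so far: 5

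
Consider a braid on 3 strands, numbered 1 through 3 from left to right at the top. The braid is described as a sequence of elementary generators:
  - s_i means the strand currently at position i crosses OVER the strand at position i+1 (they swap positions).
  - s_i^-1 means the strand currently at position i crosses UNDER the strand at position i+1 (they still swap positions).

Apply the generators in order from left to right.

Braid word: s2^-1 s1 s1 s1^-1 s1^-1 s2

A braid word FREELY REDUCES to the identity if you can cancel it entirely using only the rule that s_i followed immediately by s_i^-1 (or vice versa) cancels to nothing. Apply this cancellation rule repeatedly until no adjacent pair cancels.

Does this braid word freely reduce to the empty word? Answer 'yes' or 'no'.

Answer: yes

Derivation:
Gen 1 (s2^-1): push. Stack: [s2^-1]
Gen 2 (s1): push. Stack: [s2^-1 s1]
Gen 3 (s1): push. Stack: [s2^-1 s1 s1]
Gen 4 (s1^-1): cancels prior s1. Stack: [s2^-1 s1]
Gen 5 (s1^-1): cancels prior s1. Stack: [s2^-1]
Gen 6 (s2): cancels prior s2^-1. Stack: []
Reduced word: (empty)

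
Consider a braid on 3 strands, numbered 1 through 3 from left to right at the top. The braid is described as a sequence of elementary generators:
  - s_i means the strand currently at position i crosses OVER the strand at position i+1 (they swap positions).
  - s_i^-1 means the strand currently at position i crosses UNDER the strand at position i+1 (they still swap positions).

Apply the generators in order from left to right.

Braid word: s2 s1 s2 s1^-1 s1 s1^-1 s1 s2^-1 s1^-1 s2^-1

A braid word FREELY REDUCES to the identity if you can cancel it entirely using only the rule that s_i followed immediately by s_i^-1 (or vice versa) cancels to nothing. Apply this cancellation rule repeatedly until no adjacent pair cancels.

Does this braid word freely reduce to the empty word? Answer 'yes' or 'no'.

Gen 1 (s2): push. Stack: [s2]
Gen 2 (s1): push. Stack: [s2 s1]
Gen 3 (s2): push. Stack: [s2 s1 s2]
Gen 4 (s1^-1): push. Stack: [s2 s1 s2 s1^-1]
Gen 5 (s1): cancels prior s1^-1. Stack: [s2 s1 s2]
Gen 6 (s1^-1): push. Stack: [s2 s1 s2 s1^-1]
Gen 7 (s1): cancels prior s1^-1. Stack: [s2 s1 s2]
Gen 8 (s2^-1): cancels prior s2. Stack: [s2 s1]
Gen 9 (s1^-1): cancels prior s1. Stack: [s2]
Gen 10 (s2^-1): cancels prior s2. Stack: []
Reduced word: (empty)

Answer: yes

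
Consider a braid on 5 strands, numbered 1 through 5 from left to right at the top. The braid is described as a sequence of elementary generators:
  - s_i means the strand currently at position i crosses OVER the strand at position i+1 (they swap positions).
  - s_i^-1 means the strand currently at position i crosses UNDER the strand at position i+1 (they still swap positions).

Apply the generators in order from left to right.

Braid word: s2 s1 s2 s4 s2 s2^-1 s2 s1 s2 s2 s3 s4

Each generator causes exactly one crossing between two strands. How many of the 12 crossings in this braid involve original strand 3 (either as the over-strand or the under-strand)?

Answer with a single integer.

Answer: 5

Derivation:
Gen 1: crossing 2x3. Involves strand 3? yes. Count so far: 1
Gen 2: crossing 1x3. Involves strand 3? yes. Count so far: 2
Gen 3: crossing 1x2. Involves strand 3? no. Count so far: 2
Gen 4: crossing 4x5. Involves strand 3? no. Count so far: 2
Gen 5: crossing 2x1. Involves strand 3? no. Count so far: 2
Gen 6: crossing 1x2. Involves strand 3? no. Count so far: 2
Gen 7: crossing 2x1. Involves strand 3? no. Count so far: 2
Gen 8: crossing 3x1. Involves strand 3? yes. Count so far: 3
Gen 9: crossing 3x2. Involves strand 3? yes. Count so far: 4
Gen 10: crossing 2x3. Involves strand 3? yes. Count so far: 5
Gen 11: crossing 2x5. Involves strand 3? no. Count so far: 5
Gen 12: crossing 2x4. Involves strand 3? no. Count so far: 5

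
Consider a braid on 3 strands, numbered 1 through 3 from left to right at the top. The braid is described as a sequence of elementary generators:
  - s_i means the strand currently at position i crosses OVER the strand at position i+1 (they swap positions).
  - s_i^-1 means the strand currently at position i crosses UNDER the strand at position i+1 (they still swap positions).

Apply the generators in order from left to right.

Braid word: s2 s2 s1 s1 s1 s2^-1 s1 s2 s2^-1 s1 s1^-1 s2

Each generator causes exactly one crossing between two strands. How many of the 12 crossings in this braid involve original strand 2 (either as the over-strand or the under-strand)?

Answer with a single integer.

Gen 1: crossing 2x3. Involves strand 2? yes. Count so far: 1
Gen 2: crossing 3x2. Involves strand 2? yes. Count so far: 2
Gen 3: crossing 1x2. Involves strand 2? yes. Count so far: 3
Gen 4: crossing 2x1. Involves strand 2? yes. Count so far: 4
Gen 5: crossing 1x2. Involves strand 2? yes. Count so far: 5
Gen 6: crossing 1x3. Involves strand 2? no. Count so far: 5
Gen 7: crossing 2x3. Involves strand 2? yes. Count so far: 6
Gen 8: crossing 2x1. Involves strand 2? yes. Count so far: 7
Gen 9: crossing 1x2. Involves strand 2? yes. Count so far: 8
Gen 10: crossing 3x2. Involves strand 2? yes. Count so far: 9
Gen 11: crossing 2x3. Involves strand 2? yes. Count so far: 10
Gen 12: crossing 2x1. Involves strand 2? yes. Count so far: 11

Answer: 11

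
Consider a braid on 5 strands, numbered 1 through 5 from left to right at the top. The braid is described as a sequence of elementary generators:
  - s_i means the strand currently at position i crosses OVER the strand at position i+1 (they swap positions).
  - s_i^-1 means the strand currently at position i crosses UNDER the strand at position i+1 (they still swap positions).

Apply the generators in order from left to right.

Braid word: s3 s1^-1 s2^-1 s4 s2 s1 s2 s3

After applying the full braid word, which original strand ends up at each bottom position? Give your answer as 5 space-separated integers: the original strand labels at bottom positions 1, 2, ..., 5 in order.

Answer: 1 4 5 2 3

Derivation:
Gen 1 (s3): strand 3 crosses over strand 4. Perm now: [1 2 4 3 5]
Gen 2 (s1^-1): strand 1 crosses under strand 2. Perm now: [2 1 4 3 5]
Gen 3 (s2^-1): strand 1 crosses under strand 4. Perm now: [2 4 1 3 5]
Gen 4 (s4): strand 3 crosses over strand 5. Perm now: [2 4 1 5 3]
Gen 5 (s2): strand 4 crosses over strand 1. Perm now: [2 1 4 5 3]
Gen 6 (s1): strand 2 crosses over strand 1. Perm now: [1 2 4 5 3]
Gen 7 (s2): strand 2 crosses over strand 4. Perm now: [1 4 2 5 3]
Gen 8 (s3): strand 2 crosses over strand 5. Perm now: [1 4 5 2 3]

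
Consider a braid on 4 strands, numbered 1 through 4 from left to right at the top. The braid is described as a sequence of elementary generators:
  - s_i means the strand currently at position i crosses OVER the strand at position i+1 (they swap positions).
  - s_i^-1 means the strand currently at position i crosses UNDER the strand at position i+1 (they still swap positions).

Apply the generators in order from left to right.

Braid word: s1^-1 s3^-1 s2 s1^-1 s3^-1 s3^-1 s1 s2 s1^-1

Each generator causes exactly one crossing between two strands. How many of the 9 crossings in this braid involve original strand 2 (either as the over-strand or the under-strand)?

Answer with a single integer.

Gen 1: crossing 1x2. Involves strand 2? yes. Count so far: 1
Gen 2: crossing 3x4. Involves strand 2? no. Count so far: 1
Gen 3: crossing 1x4. Involves strand 2? no. Count so far: 1
Gen 4: crossing 2x4. Involves strand 2? yes. Count so far: 2
Gen 5: crossing 1x3. Involves strand 2? no. Count so far: 2
Gen 6: crossing 3x1. Involves strand 2? no. Count so far: 2
Gen 7: crossing 4x2. Involves strand 2? yes. Count so far: 3
Gen 8: crossing 4x1. Involves strand 2? no. Count so far: 3
Gen 9: crossing 2x1. Involves strand 2? yes. Count so far: 4

Answer: 4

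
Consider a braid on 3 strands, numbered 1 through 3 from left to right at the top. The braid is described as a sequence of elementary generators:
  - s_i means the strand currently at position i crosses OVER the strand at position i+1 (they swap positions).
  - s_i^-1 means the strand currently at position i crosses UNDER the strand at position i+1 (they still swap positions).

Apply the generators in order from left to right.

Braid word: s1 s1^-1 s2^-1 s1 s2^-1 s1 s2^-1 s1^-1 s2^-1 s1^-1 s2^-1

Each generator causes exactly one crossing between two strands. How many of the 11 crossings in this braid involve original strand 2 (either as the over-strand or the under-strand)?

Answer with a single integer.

Gen 1: crossing 1x2. Involves strand 2? yes. Count so far: 1
Gen 2: crossing 2x1. Involves strand 2? yes. Count so far: 2
Gen 3: crossing 2x3. Involves strand 2? yes. Count so far: 3
Gen 4: crossing 1x3. Involves strand 2? no. Count so far: 3
Gen 5: crossing 1x2. Involves strand 2? yes. Count so far: 4
Gen 6: crossing 3x2. Involves strand 2? yes. Count so far: 5
Gen 7: crossing 3x1. Involves strand 2? no. Count so far: 5
Gen 8: crossing 2x1. Involves strand 2? yes. Count so far: 6
Gen 9: crossing 2x3. Involves strand 2? yes. Count so far: 7
Gen 10: crossing 1x3. Involves strand 2? no. Count so far: 7
Gen 11: crossing 1x2. Involves strand 2? yes. Count so far: 8

Answer: 8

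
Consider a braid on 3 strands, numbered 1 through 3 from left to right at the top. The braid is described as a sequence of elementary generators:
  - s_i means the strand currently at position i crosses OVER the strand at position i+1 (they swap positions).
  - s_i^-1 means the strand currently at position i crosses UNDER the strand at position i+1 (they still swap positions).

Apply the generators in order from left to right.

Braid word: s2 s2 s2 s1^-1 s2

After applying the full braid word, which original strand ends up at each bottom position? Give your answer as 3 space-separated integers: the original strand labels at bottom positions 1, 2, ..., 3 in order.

Gen 1 (s2): strand 2 crosses over strand 3. Perm now: [1 3 2]
Gen 2 (s2): strand 3 crosses over strand 2. Perm now: [1 2 3]
Gen 3 (s2): strand 2 crosses over strand 3. Perm now: [1 3 2]
Gen 4 (s1^-1): strand 1 crosses under strand 3. Perm now: [3 1 2]
Gen 5 (s2): strand 1 crosses over strand 2. Perm now: [3 2 1]

Answer: 3 2 1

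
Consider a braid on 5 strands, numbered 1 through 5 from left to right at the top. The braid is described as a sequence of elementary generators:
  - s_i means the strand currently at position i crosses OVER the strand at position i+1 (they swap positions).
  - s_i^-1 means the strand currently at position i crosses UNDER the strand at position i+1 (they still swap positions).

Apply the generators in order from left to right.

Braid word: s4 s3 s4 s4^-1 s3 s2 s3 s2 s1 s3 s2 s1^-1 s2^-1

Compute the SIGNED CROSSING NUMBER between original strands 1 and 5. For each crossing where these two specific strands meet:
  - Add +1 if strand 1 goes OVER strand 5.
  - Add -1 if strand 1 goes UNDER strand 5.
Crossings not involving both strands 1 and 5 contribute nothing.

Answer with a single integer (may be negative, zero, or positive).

Gen 1: crossing 4x5. Both 1&5? no. Sum: 0
Gen 2: crossing 3x5. Both 1&5? no. Sum: 0
Gen 3: crossing 3x4. Both 1&5? no. Sum: 0
Gen 4: crossing 4x3. Both 1&5? no. Sum: 0
Gen 5: crossing 5x3. Both 1&5? no. Sum: 0
Gen 6: crossing 2x3. Both 1&5? no. Sum: 0
Gen 7: crossing 2x5. Both 1&5? no. Sum: 0
Gen 8: crossing 3x5. Both 1&5? no. Sum: 0
Gen 9: 1 over 5. Both 1&5? yes. Contrib: +1. Sum: 1
Gen 10: crossing 3x2. Both 1&5? no. Sum: 1
Gen 11: crossing 1x2. Both 1&5? no. Sum: 1
Gen 12: crossing 5x2. Both 1&5? no. Sum: 1
Gen 13: 5 under 1. Both 1&5? yes. Contrib: +1. Sum: 2

Answer: 2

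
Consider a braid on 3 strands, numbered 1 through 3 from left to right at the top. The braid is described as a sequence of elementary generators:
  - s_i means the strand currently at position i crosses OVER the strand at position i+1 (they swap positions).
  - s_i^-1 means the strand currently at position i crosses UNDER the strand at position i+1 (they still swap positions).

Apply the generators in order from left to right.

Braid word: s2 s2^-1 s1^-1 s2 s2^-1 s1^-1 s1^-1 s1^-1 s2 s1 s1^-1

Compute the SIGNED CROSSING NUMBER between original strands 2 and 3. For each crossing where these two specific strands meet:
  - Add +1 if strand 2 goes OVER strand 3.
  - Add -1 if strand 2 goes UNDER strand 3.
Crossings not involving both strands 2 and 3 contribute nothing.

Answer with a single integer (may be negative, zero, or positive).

Gen 1: 2 over 3. Both 2&3? yes. Contrib: +1. Sum: 1
Gen 2: 3 under 2. Both 2&3? yes. Contrib: +1. Sum: 2
Gen 3: crossing 1x2. Both 2&3? no. Sum: 2
Gen 4: crossing 1x3. Both 2&3? no. Sum: 2
Gen 5: crossing 3x1. Both 2&3? no. Sum: 2
Gen 6: crossing 2x1. Both 2&3? no. Sum: 2
Gen 7: crossing 1x2. Both 2&3? no. Sum: 2
Gen 8: crossing 2x1. Both 2&3? no. Sum: 2
Gen 9: 2 over 3. Both 2&3? yes. Contrib: +1. Sum: 3
Gen 10: crossing 1x3. Both 2&3? no. Sum: 3
Gen 11: crossing 3x1. Both 2&3? no. Sum: 3

Answer: 3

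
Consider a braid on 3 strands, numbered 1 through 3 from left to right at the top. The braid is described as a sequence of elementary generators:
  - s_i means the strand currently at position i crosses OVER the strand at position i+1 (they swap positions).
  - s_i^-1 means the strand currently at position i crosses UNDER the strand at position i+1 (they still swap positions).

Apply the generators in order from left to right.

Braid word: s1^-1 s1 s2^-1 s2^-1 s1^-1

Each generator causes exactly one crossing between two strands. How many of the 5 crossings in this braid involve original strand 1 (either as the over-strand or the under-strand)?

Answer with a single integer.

Answer: 3

Derivation:
Gen 1: crossing 1x2. Involves strand 1? yes. Count so far: 1
Gen 2: crossing 2x1. Involves strand 1? yes. Count so far: 2
Gen 3: crossing 2x3. Involves strand 1? no. Count so far: 2
Gen 4: crossing 3x2. Involves strand 1? no. Count so far: 2
Gen 5: crossing 1x2. Involves strand 1? yes. Count so far: 3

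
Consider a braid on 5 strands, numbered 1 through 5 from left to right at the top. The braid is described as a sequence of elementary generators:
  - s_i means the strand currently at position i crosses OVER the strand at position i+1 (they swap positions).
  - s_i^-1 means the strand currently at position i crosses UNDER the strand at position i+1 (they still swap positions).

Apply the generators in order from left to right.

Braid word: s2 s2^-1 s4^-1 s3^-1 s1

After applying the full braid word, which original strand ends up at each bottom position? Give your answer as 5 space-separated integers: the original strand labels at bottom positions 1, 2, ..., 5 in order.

Gen 1 (s2): strand 2 crosses over strand 3. Perm now: [1 3 2 4 5]
Gen 2 (s2^-1): strand 3 crosses under strand 2. Perm now: [1 2 3 4 5]
Gen 3 (s4^-1): strand 4 crosses under strand 5. Perm now: [1 2 3 5 4]
Gen 4 (s3^-1): strand 3 crosses under strand 5. Perm now: [1 2 5 3 4]
Gen 5 (s1): strand 1 crosses over strand 2. Perm now: [2 1 5 3 4]

Answer: 2 1 5 3 4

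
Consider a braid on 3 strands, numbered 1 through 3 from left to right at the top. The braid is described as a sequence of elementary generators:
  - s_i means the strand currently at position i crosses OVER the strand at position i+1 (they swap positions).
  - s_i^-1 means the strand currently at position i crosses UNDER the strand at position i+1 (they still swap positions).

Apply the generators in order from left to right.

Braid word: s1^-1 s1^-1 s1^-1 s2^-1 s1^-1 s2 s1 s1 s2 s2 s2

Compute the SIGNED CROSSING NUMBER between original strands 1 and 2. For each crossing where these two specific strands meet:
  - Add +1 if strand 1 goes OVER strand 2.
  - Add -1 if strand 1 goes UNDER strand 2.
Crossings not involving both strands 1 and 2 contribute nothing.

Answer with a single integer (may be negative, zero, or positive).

Answer: -1

Derivation:
Gen 1: 1 under 2. Both 1&2? yes. Contrib: -1. Sum: -1
Gen 2: 2 under 1. Both 1&2? yes. Contrib: +1. Sum: 0
Gen 3: 1 under 2. Both 1&2? yes. Contrib: -1. Sum: -1
Gen 4: crossing 1x3. Both 1&2? no. Sum: -1
Gen 5: crossing 2x3. Both 1&2? no. Sum: -1
Gen 6: 2 over 1. Both 1&2? yes. Contrib: -1. Sum: -2
Gen 7: crossing 3x1. Both 1&2? no. Sum: -2
Gen 8: crossing 1x3. Both 1&2? no. Sum: -2
Gen 9: 1 over 2. Both 1&2? yes. Contrib: +1. Sum: -1
Gen 10: 2 over 1. Both 1&2? yes. Contrib: -1. Sum: -2
Gen 11: 1 over 2. Both 1&2? yes. Contrib: +1. Sum: -1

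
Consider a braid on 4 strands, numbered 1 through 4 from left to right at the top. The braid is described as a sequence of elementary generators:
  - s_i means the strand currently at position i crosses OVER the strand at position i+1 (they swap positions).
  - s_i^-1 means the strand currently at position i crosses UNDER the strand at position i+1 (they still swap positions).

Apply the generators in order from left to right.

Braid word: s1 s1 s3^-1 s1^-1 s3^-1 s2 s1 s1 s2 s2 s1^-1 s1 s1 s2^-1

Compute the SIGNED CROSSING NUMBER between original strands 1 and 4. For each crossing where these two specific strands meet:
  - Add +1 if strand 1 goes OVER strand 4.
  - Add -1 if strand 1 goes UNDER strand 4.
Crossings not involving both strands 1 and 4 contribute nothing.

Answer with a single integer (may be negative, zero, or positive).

Gen 1: crossing 1x2. Both 1&4? no. Sum: 0
Gen 2: crossing 2x1. Both 1&4? no. Sum: 0
Gen 3: crossing 3x4. Both 1&4? no. Sum: 0
Gen 4: crossing 1x2. Both 1&4? no. Sum: 0
Gen 5: crossing 4x3. Both 1&4? no. Sum: 0
Gen 6: crossing 1x3. Both 1&4? no. Sum: 0
Gen 7: crossing 2x3. Both 1&4? no. Sum: 0
Gen 8: crossing 3x2. Both 1&4? no. Sum: 0
Gen 9: crossing 3x1. Both 1&4? no. Sum: 0
Gen 10: crossing 1x3. Both 1&4? no. Sum: 0
Gen 11: crossing 2x3. Both 1&4? no. Sum: 0
Gen 12: crossing 3x2. Both 1&4? no. Sum: 0
Gen 13: crossing 2x3. Both 1&4? no. Sum: 0
Gen 14: crossing 2x1. Both 1&4? no. Sum: 0

Answer: 0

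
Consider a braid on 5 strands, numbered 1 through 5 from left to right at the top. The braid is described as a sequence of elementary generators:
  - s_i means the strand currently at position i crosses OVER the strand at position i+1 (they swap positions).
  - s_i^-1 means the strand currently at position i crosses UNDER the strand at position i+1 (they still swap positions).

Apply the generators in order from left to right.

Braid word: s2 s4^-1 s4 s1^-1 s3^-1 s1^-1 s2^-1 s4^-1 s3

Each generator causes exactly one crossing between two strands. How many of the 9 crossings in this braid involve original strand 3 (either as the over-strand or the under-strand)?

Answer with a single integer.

Gen 1: crossing 2x3. Involves strand 3? yes. Count so far: 1
Gen 2: crossing 4x5. Involves strand 3? no. Count so far: 1
Gen 3: crossing 5x4. Involves strand 3? no. Count so far: 1
Gen 4: crossing 1x3. Involves strand 3? yes. Count so far: 2
Gen 5: crossing 2x4. Involves strand 3? no. Count so far: 2
Gen 6: crossing 3x1. Involves strand 3? yes. Count so far: 3
Gen 7: crossing 3x4. Involves strand 3? yes. Count so far: 4
Gen 8: crossing 2x5. Involves strand 3? no. Count so far: 4
Gen 9: crossing 3x5. Involves strand 3? yes. Count so far: 5

Answer: 5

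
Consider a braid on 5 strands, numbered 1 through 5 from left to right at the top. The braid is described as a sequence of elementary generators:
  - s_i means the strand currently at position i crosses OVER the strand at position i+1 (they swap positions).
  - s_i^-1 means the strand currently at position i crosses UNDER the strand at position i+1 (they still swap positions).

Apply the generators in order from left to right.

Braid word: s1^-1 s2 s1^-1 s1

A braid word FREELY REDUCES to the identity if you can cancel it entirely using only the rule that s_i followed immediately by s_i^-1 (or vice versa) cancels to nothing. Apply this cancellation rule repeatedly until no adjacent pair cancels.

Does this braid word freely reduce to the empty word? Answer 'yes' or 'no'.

Gen 1 (s1^-1): push. Stack: [s1^-1]
Gen 2 (s2): push. Stack: [s1^-1 s2]
Gen 3 (s1^-1): push. Stack: [s1^-1 s2 s1^-1]
Gen 4 (s1): cancels prior s1^-1. Stack: [s1^-1 s2]
Reduced word: s1^-1 s2

Answer: no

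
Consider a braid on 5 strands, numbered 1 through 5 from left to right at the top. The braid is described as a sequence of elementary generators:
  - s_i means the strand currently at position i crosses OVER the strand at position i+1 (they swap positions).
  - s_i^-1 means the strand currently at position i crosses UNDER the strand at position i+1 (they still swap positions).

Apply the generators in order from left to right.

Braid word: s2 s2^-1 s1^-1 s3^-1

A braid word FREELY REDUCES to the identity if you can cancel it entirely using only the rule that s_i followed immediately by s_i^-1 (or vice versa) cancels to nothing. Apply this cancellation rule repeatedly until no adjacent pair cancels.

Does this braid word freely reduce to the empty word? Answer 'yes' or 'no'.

Answer: no

Derivation:
Gen 1 (s2): push. Stack: [s2]
Gen 2 (s2^-1): cancels prior s2. Stack: []
Gen 3 (s1^-1): push. Stack: [s1^-1]
Gen 4 (s3^-1): push. Stack: [s1^-1 s3^-1]
Reduced word: s1^-1 s3^-1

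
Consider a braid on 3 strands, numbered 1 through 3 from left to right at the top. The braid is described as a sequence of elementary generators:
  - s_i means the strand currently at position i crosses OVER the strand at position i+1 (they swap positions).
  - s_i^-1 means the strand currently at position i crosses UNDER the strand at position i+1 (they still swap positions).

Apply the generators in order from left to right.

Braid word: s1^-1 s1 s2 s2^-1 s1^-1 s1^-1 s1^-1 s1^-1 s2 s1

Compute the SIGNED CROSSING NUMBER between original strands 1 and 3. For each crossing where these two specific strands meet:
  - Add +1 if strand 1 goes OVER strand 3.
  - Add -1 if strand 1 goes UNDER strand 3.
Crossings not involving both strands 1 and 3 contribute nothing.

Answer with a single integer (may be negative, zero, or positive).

Gen 1: crossing 1x2. Both 1&3? no. Sum: 0
Gen 2: crossing 2x1. Both 1&3? no. Sum: 0
Gen 3: crossing 2x3. Both 1&3? no. Sum: 0
Gen 4: crossing 3x2. Both 1&3? no. Sum: 0
Gen 5: crossing 1x2. Both 1&3? no. Sum: 0
Gen 6: crossing 2x1. Both 1&3? no. Sum: 0
Gen 7: crossing 1x2. Both 1&3? no. Sum: 0
Gen 8: crossing 2x1. Both 1&3? no. Sum: 0
Gen 9: crossing 2x3. Both 1&3? no. Sum: 0
Gen 10: 1 over 3. Both 1&3? yes. Contrib: +1. Sum: 1

Answer: 1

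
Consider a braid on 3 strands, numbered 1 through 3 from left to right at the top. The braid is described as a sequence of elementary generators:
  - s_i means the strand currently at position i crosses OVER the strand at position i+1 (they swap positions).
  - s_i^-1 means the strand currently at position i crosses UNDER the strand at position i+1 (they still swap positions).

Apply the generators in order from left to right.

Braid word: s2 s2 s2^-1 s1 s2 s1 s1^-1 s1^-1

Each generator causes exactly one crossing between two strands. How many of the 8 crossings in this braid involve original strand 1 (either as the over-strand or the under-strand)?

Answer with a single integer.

Answer: 2

Derivation:
Gen 1: crossing 2x3. Involves strand 1? no. Count so far: 0
Gen 2: crossing 3x2. Involves strand 1? no. Count so far: 0
Gen 3: crossing 2x3. Involves strand 1? no. Count so far: 0
Gen 4: crossing 1x3. Involves strand 1? yes. Count so far: 1
Gen 5: crossing 1x2. Involves strand 1? yes. Count so far: 2
Gen 6: crossing 3x2. Involves strand 1? no. Count so far: 2
Gen 7: crossing 2x3. Involves strand 1? no. Count so far: 2
Gen 8: crossing 3x2. Involves strand 1? no. Count so far: 2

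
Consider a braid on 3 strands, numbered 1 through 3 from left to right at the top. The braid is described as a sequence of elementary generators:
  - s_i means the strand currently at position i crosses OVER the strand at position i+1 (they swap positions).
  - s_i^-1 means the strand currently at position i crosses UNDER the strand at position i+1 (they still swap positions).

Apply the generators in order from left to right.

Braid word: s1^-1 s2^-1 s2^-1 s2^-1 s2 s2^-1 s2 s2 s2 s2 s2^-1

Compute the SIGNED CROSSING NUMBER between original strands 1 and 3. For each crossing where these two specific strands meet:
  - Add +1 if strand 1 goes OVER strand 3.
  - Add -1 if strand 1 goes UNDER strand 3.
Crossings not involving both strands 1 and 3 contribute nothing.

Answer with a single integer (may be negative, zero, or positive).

Answer: -2

Derivation:
Gen 1: crossing 1x2. Both 1&3? no. Sum: 0
Gen 2: 1 under 3. Both 1&3? yes. Contrib: -1. Sum: -1
Gen 3: 3 under 1. Both 1&3? yes. Contrib: +1. Sum: 0
Gen 4: 1 under 3. Both 1&3? yes. Contrib: -1. Sum: -1
Gen 5: 3 over 1. Both 1&3? yes. Contrib: -1. Sum: -2
Gen 6: 1 under 3. Both 1&3? yes. Contrib: -1. Sum: -3
Gen 7: 3 over 1. Both 1&3? yes. Contrib: -1. Sum: -4
Gen 8: 1 over 3. Both 1&3? yes. Contrib: +1. Sum: -3
Gen 9: 3 over 1. Both 1&3? yes. Contrib: -1. Sum: -4
Gen 10: 1 over 3. Both 1&3? yes. Contrib: +1. Sum: -3
Gen 11: 3 under 1. Both 1&3? yes. Contrib: +1. Sum: -2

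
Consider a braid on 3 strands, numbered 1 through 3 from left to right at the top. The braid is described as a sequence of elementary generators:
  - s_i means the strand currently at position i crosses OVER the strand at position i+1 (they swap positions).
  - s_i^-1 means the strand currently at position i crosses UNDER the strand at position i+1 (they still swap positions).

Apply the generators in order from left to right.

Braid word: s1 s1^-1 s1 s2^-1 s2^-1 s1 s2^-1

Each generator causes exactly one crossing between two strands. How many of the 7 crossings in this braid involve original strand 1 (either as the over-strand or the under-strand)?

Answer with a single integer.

Gen 1: crossing 1x2. Involves strand 1? yes. Count so far: 1
Gen 2: crossing 2x1. Involves strand 1? yes. Count so far: 2
Gen 3: crossing 1x2. Involves strand 1? yes. Count so far: 3
Gen 4: crossing 1x3. Involves strand 1? yes. Count so far: 4
Gen 5: crossing 3x1. Involves strand 1? yes. Count so far: 5
Gen 6: crossing 2x1. Involves strand 1? yes. Count so far: 6
Gen 7: crossing 2x3. Involves strand 1? no. Count so far: 6

Answer: 6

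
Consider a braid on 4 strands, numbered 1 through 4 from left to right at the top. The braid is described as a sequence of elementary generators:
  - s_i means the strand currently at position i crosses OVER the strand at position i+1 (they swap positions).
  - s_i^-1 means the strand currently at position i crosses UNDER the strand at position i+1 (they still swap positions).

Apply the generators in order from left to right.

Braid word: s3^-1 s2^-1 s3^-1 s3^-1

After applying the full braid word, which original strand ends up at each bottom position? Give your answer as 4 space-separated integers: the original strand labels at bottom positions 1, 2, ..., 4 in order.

Gen 1 (s3^-1): strand 3 crosses under strand 4. Perm now: [1 2 4 3]
Gen 2 (s2^-1): strand 2 crosses under strand 4. Perm now: [1 4 2 3]
Gen 3 (s3^-1): strand 2 crosses under strand 3. Perm now: [1 4 3 2]
Gen 4 (s3^-1): strand 3 crosses under strand 2. Perm now: [1 4 2 3]

Answer: 1 4 2 3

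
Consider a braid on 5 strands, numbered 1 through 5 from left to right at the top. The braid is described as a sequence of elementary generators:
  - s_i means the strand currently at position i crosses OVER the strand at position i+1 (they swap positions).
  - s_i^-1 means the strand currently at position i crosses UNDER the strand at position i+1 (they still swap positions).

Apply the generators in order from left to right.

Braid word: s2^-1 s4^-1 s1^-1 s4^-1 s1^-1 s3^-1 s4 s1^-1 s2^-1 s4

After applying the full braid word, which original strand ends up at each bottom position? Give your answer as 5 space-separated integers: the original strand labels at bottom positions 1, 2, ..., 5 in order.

Answer: 3 4 1 2 5

Derivation:
Gen 1 (s2^-1): strand 2 crosses under strand 3. Perm now: [1 3 2 4 5]
Gen 2 (s4^-1): strand 4 crosses under strand 5. Perm now: [1 3 2 5 4]
Gen 3 (s1^-1): strand 1 crosses under strand 3. Perm now: [3 1 2 5 4]
Gen 4 (s4^-1): strand 5 crosses under strand 4. Perm now: [3 1 2 4 5]
Gen 5 (s1^-1): strand 3 crosses under strand 1. Perm now: [1 3 2 4 5]
Gen 6 (s3^-1): strand 2 crosses under strand 4. Perm now: [1 3 4 2 5]
Gen 7 (s4): strand 2 crosses over strand 5. Perm now: [1 3 4 5 2]
Gen 8 (s1^-1): strand 1 crosses under strand 3. Perm now: [3 1 4 5 2]
Gen 9 (s2^-1): strand 1 crosses under strand 4. Perm now: [3 4 1 5 2]
Gen 10 (s4): strand 5 crosses over strand 2. Perm now: [3 4 1 2 5]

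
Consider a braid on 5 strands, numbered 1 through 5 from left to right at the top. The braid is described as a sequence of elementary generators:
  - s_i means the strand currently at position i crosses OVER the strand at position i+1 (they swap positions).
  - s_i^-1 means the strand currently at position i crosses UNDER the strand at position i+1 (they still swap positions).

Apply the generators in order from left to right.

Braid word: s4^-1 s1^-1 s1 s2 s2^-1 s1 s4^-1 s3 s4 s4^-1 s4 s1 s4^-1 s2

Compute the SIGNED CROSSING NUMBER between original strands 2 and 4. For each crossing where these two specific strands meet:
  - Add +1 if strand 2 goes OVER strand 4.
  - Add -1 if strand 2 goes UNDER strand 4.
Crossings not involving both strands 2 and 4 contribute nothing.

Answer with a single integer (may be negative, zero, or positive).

Answer: 1

Derivation:
Gen 1: crossing 4x5. Both 2&4? no. Sum: 0
Gen 2: crossing 1x2. Both 2&4? no. Sum: 0
Gen 3: crossing 2x1. Both 2&4? no. Sum: 0
Gen 4: crossing 2x3. Both 2&4? no. Sum: 0
Gen 5: crossing 3x2. Both 2&4? no. Sum: 0
Gen 6: crossing 1x2. Both 2&4? no. Sum: 0
Gen 7: crossing 5x4. Both 2&4? no. Sum: 0
Gen 8: crossing 3x4. Both 2&4? no. Sum: 0
Gen 9: crossing 3x5. Both 2&4? no. Sum: 0
Gen 10: crossing 5x3. Both 2&4? no. Sum: 0
Gen 11: crossing 3x5. Both 2&4? no. Sum: 0
Gen 12: crossing 2x1. Both 2&4? no. Sum: 0
Gen 13: crossing 5x3. Both 2&4? no. Sum: 0
Gen 14: 2 over 4. Both 2&4? yes. Contrib: +1. Sum: 1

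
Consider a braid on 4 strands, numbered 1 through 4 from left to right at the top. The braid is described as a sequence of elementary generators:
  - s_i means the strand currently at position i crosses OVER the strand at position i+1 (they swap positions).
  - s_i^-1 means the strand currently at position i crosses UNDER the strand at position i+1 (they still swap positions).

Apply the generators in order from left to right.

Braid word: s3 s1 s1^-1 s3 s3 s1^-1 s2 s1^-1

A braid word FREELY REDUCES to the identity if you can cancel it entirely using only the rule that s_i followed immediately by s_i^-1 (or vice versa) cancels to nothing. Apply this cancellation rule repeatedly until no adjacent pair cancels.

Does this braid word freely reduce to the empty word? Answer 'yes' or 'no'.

Answer: no

Derivation:
Gen 1 (s3): push. Stack: [s3]
Gen 2 (s1): push. Stack: [s3 s1]
Gen 3 (s1^-1): cancels prior s1. Stack: [s3]
Gen 4 (s3): push. Stack: [s3 s3]
Gen 5 (s3): push. Stack: [s3 s3 s3]
Gen 6 (s1^-1): push. Stack: [s3 s3 s3 s1^-1]
Gen 7 (s2): push. Stack: [s3 s3 s3 s1^-1 s2]
Gen 8 (s1^-1): push. Stack: [s3 s3 s3 s1^-1 s2 s1^-1]
Reduced word: s3 s3 s3 s1^-1 s2 s1^-1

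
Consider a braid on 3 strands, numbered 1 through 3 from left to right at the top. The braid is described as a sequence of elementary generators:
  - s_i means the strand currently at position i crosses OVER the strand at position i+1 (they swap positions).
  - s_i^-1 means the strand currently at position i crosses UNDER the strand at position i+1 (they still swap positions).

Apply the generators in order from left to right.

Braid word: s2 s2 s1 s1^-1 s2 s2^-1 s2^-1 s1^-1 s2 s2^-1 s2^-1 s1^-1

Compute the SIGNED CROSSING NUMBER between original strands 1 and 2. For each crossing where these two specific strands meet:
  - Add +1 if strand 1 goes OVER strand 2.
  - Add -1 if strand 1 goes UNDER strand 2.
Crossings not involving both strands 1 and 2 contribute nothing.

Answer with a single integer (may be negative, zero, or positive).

Gen 1: crossing 2x3. Both 1&2? no. Sum: 0
Gen 2: crossing 3x2. Both 1&2? no. Sum: 0
Gen 3: 1 over 2. Both 1&2? yes. Contrib: +1. Sum: 1
Gen 4: 2 under 1. Both 1&2? yes. Contrib: +1. Sum: 2
Gen 5: crossing 2x3. Both 1&2? no. Sum: 2
Gen 6: crossing 3x2. Both 1&2? no. Sum: 2
Gen 7: crossing 2x3. Both 1&2? no. Sum: 2
Gen 8: crossing 1x3. Both 1&2? no. Sum: 2
Gen 9: 1 over 2. Both 1&2? yes. Contrib: +1. Sum: 3
Gen 10: 2 under 1. Both 1&2? yes. Contrib: +1. Sum: 4
Gen 11: 1 under 2. Both 1&2? yes. Contrib: -1. Sum: 3
Gen 12: crossing 3x2. Both 1&2? no. Sum: 3

Answer: 3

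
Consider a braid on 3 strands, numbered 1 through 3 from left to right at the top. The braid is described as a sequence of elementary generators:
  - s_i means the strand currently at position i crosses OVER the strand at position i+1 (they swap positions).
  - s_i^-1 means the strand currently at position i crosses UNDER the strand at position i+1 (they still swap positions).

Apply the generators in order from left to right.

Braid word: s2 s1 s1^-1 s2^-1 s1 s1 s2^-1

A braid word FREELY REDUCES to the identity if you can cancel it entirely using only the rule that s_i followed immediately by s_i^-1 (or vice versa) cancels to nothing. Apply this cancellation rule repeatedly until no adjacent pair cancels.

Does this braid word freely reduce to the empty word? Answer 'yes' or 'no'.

Answer: no

Derivation:
Gen 1 (s2): push. Stack: [s2]
Gen 2 (s1): push. Stack: [s2 s1]
Gen 3 (s1^-1): cancels prior s1. Stack: [s2]
Gen 4 (s2^-1): cancels prior s2. Stack: []
Gen 5 (s1): push. Stack: [s1]
Gen 6 (s1): push. Stack: [s1 s1]
Gen 7 (s2^-1): push. Stack: [s1 s1 s2^-1]
Reduced word: s1 s1 s2^-1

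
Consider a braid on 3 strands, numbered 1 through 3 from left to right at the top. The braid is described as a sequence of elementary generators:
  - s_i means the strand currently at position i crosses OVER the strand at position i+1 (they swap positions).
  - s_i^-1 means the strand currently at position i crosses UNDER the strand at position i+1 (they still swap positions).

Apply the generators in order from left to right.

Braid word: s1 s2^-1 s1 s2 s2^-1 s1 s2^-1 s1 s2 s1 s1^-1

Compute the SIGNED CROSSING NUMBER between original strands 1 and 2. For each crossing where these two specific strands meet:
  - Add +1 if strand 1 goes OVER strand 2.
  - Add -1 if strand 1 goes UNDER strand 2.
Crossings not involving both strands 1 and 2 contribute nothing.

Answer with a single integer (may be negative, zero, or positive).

Gen 1: 1 over 2. Both 1&2? yes. Contrib: +1. Sum: 1
Gen 2: crossing 1x3. Both 1&2? no. Sum: 1
Gen 3: crossing 2x3. Both 1&2? no. Sum: 1
Gen 4: 2 over 1. Both 1&2? yes. Contrib: -1. Sum: 0
Gen 5: 1 under 2. Both 1&2? yes. Contrib: -1. Sum: -1
Gen 6: crossing 3x2. Both 1&2? no. Sum: -1
Gen 7: crossing 3x1. Both 1&2? no. Sum: -1
Gen 8: 2 over 1. Both 1&2? yes. Contrib: -1. Sum: -2
Gen 9: crossing 2x3. Both 1&2? no. Sum: -2
Gen 10: crossing 1x3. Both 1&2? no. Sum: -2
Gen 11: crossing 3x1. Both 1&2? no. Sum: -2

Answer: -2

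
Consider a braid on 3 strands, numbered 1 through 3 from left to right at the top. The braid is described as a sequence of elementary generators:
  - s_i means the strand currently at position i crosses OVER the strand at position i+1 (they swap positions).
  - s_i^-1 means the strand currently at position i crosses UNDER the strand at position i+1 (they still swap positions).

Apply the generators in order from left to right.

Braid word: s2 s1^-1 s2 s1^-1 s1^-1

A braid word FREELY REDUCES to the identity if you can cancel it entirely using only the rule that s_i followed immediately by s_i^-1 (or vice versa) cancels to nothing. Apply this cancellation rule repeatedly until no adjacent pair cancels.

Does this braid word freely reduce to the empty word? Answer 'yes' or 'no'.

Gen 1 (s2): push. Stack: [s2]
Gen 2 (s1^-1): push. Stack: [s2 s1^-1]
Gen 3 (s2): push. Stack: [s2 s1^-1 s2]
Gen 4 (s1^-1): push. Stack: [s2 s1^-1 s2 s1^-1]
Gen 5 (s1^-1): push. Stack: [s2 s1^-1 s2 s1^-1 s1^-1]
Reduced word: s2 s1^-1 s2 s1^-1 s1^-1

Answer: no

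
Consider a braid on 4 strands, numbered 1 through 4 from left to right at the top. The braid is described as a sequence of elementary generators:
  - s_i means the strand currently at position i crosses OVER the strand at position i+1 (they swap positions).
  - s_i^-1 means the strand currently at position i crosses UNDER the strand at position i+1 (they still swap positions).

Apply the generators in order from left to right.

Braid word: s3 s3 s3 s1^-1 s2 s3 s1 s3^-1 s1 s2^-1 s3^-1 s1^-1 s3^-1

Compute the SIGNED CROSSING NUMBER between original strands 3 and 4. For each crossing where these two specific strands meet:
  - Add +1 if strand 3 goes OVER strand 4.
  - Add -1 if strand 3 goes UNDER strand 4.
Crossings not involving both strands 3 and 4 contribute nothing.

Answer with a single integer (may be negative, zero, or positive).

Answer: 1

Derivation:
Gen 1: 3 over 4. Both 3&4? yes. Contrib: +1. Sum: 1
Gen 2: 4 over 3. Both 3&4? yes. Contrib: -1. Sum: 0
Gen 3: 3 over 4. Both 3&4? yes. Contrib: +1. Sum: 1
Gen 4: crossing 1x2. Both 3&4? no. Sum: 1
Gen 5: crossing 1x4. Both 3&4? no. Sum: 1
Gen 6: crossing 1x3. Both 3&4? no. Sum: 1
Gen 7: crossing 2x4. Both 3&4? no. Sum: 1
Gen 8: crossing 3x1. Both 3&4? no. Sum: 1
Gen 9: crossing 4x2. Both 3&4? no. Sum: 1
Gen 10: crossing 4x1. Both 3&4? no. Sum: 1
Gen 11: 4 under 3. Both 3&4? yes. Contrib: +1. Sum: 2
Gen 12: crossing 2x1. Both 3&4? no. Sum: 2
Gen 13: 3 under 4. Both 3&4? yes. Contrib: -1. Sum: 1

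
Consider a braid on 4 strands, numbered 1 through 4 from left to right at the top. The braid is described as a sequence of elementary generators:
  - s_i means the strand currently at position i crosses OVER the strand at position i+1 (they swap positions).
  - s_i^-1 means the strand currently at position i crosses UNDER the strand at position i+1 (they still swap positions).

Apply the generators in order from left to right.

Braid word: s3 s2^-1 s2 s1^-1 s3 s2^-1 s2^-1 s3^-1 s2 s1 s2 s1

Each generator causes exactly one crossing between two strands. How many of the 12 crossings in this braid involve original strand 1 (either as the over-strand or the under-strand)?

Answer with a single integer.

Answer: 6

Derivation:
Gen 1: crossing 3x4. Involves strand 1? no. Count so far: 0
Gen 2: crossing 2x4. Involves strand 1? no. Count so far: 0
Gen 3: crossing 4x2. Involves strand 1? no. Count so far: 0
Gen 4: crossing 1x2. Involves strand 1? yes. Count so far: 1
Gen 5: crossing 4x3. Involves strand 1? no. Count so far: 1
Gen 6: crossing 1x3. Involves strand 1? yes. Count so far: 2
Gen 7: crossing 3x1. Involves strand 1? yes. Count so far: 3
Gen 8: crossing 3x4. Involves strand 1? no. Count so far: 3
Gen 9: crossing 1x4. Involves strand 1? yes. Count so far: 4
Gen 10: crossing 2x4. Involves strand 1? no. Count so far: 4
Gen 11: crossing 2x1. Involves strand 1? yes. Count so far: 5
Gen 12: crossing 4x1. Involves strand 1? yes. Count so far: 6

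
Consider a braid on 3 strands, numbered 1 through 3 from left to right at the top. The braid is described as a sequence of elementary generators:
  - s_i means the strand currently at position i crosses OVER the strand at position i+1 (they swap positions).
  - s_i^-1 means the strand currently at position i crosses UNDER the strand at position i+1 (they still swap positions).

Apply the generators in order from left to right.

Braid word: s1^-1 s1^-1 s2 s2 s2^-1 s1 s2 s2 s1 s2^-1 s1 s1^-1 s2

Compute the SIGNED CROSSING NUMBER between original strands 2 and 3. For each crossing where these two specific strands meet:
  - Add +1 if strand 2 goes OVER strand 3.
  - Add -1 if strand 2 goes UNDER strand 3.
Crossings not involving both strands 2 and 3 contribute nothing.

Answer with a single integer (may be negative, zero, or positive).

Answer: 1

Derivation:
Gen 1: crossing 1x2. Both 2&3? no. Sum: 0
Gen 2: crossing 2x1. Both 2&3? no. Sum: 0
Gen 3: 2 over 3. Both 2&3? yes. Contrib: +1. Sum: 1
Gen 4: 3 over 2. Both 2&3? yes. Contrib: -1. Sum: 0
Gen 5: 2 under 3. Both 2&3? yes. Contrib: -1. Sum: -1
Gen 6: crossing 1x3. Both 2&3? no. Sum: -1
Gen 7: crossing 1x2. Both 2&3? no. Sum: -1
Gen 8: crossing 2x1. Both 2&3? no. Sum: -1
Gen 9: crossing 3x1. Both 2&3? no. Sum: -1
Gen 10: 3 under 2. Both 2&3? yes. Contrib: +1. Sum: 0
Gen 11: crossing 1x2. Both 2&3? no. Sum: 0
Gen 12: crossing 2x1. Both 2&3? no. Sum: 0
Gen 13: 2 over 3. Both 2&3? yes. Contrib: +1. Sum: 1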